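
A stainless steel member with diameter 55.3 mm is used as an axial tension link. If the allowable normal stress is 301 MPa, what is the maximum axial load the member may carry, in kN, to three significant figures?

723 kN

A = 2402 mm².
P_max = σ_allow · A = 301 · 2402 = 722900 N = 722.9 kN.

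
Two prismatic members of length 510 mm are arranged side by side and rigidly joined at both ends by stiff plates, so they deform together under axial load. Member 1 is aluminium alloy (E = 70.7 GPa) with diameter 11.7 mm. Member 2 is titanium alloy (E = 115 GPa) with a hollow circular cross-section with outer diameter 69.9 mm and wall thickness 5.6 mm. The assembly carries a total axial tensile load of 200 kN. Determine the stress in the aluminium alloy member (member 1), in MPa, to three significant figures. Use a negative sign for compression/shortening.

103 MPa

A_1 = 107.5 mm².
A_2 = 1131 mm².
Equal strain + equilibrium ⇒ each member carries load in proportion to AE: A₁E₁ = 7601000 N, A₂E₂ = 130100000 N, ΣAE = 137700000 N.
σ₁ = P·E₁/ΣAE = 200000·70700/137700000 = 102.7 MPa.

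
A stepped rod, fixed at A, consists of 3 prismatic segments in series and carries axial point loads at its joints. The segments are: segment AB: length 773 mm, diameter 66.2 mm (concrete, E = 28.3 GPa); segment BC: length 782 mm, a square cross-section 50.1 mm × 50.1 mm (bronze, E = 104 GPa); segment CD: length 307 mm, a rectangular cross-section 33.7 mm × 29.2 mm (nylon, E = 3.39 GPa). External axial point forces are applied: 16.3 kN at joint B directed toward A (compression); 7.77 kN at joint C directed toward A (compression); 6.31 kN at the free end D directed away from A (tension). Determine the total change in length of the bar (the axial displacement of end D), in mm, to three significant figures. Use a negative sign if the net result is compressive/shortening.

Internal axial forces (sectioning from the free end, tension +): N_CD = 6.31 kN, N_BC = -1.46 kN, N_AB = -17.76 kN.
A_AB = 3442 mm².
A_BC = 2510 mm².
A_CD = 984 mm².
δ_AB = -17760·773/(3442·28300) = -0.1409 mm
δ_BC = -1460·782/(2510·104000) = -0.004374 mm
δ_CD = 6310·307/(984·3390) = 0.5807 mm
δ = Σδ_i = 0.4354 mm.

0.435 mm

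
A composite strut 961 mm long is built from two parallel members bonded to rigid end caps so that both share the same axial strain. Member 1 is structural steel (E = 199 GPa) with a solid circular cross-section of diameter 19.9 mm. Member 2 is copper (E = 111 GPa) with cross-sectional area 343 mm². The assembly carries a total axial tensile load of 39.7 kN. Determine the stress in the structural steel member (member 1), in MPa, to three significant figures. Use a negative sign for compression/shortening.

79.0 MPa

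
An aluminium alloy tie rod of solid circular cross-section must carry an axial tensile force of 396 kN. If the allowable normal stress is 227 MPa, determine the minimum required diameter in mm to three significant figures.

Required area A ≥ P/σ_allow = 396000/227 = 1744 mm².
For a solid circular section, d ≥ √(4A/π) = 47.13 mm.

47.1 mm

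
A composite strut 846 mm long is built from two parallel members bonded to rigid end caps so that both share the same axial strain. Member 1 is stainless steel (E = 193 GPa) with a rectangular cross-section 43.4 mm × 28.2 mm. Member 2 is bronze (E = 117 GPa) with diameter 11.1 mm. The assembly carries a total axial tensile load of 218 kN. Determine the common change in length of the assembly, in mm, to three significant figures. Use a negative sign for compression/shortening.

A_1 = 1224 mm².
A_2 = 96.77 mm².
Equal strain + equilibrium ⇒ each member carries load in proportion to AE: A₁E₁ = 236200000 N, A₂E₂ = 11320000 N, ΣAE = 247500000 N.
δ = PL/ΣAE = 218000·846/247500000 = 0.7451 mm.

0.745 mm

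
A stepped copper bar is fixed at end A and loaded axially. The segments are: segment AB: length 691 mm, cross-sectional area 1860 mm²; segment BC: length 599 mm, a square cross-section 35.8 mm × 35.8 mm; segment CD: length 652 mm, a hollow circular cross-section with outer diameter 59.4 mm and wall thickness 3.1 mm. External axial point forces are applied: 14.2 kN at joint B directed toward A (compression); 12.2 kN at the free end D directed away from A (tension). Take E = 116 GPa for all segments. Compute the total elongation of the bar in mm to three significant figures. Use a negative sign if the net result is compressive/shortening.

0.168 mm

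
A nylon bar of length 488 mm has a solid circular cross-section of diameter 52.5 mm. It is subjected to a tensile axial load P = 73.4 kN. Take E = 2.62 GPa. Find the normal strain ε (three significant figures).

0.0129

A = 2165 mm².
σ = N/A = 33.91 MPa; ε = σ/E = 33.91/2620 = 1.294e-02.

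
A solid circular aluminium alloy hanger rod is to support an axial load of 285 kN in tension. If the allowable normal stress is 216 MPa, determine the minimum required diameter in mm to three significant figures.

41.0 mm

Required area A ≥ P/σ_allow = 285000/216 = 1319 mm².
For a solid circular section, d ≥ √(4A/π) = 40.99 mm.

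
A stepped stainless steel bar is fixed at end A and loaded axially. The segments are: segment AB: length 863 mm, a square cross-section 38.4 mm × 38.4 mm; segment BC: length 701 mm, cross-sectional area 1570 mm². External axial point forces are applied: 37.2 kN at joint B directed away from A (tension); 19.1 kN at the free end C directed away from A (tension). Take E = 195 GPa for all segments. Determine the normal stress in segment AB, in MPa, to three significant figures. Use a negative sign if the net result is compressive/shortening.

Internal axial forces (sectioning from the free end, tension +): N_BC = 19.1 kN, N_AB = 56.3 kN.
A_AB = 1475 mm².
σ_AB = N_AB/A_AB = 56300/1475 = 38.18 MPa.

38.2 MPa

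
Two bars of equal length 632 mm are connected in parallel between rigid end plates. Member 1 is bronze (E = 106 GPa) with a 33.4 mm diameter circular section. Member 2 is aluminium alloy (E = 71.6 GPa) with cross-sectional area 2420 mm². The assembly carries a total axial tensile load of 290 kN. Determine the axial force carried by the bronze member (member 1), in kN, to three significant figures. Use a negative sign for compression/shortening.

101 kN

A_1 = 876.2 mm².
Equal strain + equilibrium ⇒ each member carries load in proportion to AE: A₁E₁ = 92870000 N, A₂E₂ = 173300000 N, ΣAE = 266100000 N.
F₁ = P·A₁E₁/ΣAE = 290000·92870000/266100000 = 101200 N.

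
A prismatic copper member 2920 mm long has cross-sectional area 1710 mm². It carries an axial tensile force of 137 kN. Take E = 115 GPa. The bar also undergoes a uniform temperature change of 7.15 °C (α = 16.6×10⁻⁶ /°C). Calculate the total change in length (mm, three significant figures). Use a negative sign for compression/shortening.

2.38 mm

δ_mech = NL/(AE) = 137000·2920/(1710·115000) = 2.034 mm.
δ_thermal = αLΔT = 16.6e-6·2920·7.15 = 0.3466 mm.
δ = δ_mech + δ_thermal = 2.381 mm.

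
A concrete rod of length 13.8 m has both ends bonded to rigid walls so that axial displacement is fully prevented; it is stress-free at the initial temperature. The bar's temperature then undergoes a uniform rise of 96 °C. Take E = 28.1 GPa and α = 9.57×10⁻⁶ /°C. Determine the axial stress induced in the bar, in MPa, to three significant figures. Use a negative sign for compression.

Free thermal expansion αLΔT = 9.57e-6 · 13800 · 96 = 12.68 mm.
The walls impose strain ε = −(12.68)/13800 = -9.1872e-04; σ = Eε = 28100 · -9.1872e-04 = -25.82 MPa.

-25.8 MPa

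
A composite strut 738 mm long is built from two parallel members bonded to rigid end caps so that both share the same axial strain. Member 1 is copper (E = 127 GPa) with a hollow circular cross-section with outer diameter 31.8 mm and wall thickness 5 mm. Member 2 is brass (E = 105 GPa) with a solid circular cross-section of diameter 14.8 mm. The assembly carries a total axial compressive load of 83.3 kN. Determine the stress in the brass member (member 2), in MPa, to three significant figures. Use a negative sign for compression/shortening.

A_1 = 421 mm².
A_2 = 172 mm².
Equal strain + equilibrium ⇒ each member carries load in proportion to AE: A₁E₁ = 53460000 N, A₂E₂ = 18060000 N, ΣAE = 71530000 N.
σ₂ = P·E₂/ΣAE = -83300·105000/71530000 = -122.3 MPa.

-122 MPa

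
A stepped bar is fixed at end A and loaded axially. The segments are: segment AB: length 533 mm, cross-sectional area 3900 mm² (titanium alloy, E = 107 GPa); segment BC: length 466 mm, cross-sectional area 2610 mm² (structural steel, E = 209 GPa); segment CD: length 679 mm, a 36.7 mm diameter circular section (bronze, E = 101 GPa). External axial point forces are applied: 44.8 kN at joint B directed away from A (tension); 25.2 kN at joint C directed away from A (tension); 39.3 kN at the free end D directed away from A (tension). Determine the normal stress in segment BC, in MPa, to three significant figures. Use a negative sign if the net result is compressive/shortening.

24.7 MPa

Internal axial forces (sectioning from the free end, tension +): N_CD = 39.3 kN, N_BC = 64.5 kN, N_AB = 109.3 kN.
σ_BC = N_BC/A_BC = 64500/2610 = 24.71 MPa.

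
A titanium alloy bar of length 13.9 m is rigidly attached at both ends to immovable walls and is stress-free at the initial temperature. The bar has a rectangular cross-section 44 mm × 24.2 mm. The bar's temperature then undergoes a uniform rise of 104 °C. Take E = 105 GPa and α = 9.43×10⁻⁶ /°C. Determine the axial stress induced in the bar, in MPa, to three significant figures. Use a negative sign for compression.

Free thermal expansion αLΔT = 9.43e-6 · 13900 · 104 = 13.63 mm.
The walls impose strain ε = −(13.63)/13900 = -9.8072e-04; σ = Eε = 105000 · -9.8072e-04 = -103 MPa.

-103 MPa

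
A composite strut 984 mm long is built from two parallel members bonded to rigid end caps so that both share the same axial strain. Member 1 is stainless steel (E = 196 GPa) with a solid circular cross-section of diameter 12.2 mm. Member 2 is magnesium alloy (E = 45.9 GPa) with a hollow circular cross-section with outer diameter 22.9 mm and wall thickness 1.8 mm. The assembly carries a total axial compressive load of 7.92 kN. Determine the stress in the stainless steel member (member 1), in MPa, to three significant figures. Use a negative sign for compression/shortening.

-54.7 MPa

A_1 = 116.9 mm².
A_2 = 119.3 mm².
Equal strain + equilibrium ⇒ each member carries load in proportion to AE: A₁E₁ = 22910000 N, A₂E₂ = 5477000 N, ΣAE = 28390000 N.
σ₁ = P·E₁/ΣAE = -7920·196000/28390000 = -54.68 MPa.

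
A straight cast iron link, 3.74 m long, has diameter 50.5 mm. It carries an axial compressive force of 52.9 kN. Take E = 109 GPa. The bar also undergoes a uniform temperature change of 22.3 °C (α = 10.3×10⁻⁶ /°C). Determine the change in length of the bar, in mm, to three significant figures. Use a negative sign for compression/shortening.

A = 2003 mm².
δ_mech = NL/(AE) = -52900·3740/(2003·109000) = -0.9062 mm.
δ_thermal = αLΔT = 10.3e-6·3740·22.3 = 0.859 mm.
δ = δ_mech + δ_thermal = -0.04717 mm.

-0.0472 mm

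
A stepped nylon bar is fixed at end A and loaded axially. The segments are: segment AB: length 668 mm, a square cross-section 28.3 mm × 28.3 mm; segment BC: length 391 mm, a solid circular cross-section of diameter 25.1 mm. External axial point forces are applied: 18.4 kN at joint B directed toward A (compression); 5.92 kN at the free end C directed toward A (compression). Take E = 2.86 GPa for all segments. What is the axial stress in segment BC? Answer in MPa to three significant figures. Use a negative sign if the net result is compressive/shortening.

-12.0 MPa

Internal axial forces (sectioning from the free end, tension +): N_BC = -5.92 kN, N_AB = -24.32 kN.
A_BC = 494.8 mm².
σ_BC = N_BC/A_BC = -5920/494.8 = -11.96 MPa.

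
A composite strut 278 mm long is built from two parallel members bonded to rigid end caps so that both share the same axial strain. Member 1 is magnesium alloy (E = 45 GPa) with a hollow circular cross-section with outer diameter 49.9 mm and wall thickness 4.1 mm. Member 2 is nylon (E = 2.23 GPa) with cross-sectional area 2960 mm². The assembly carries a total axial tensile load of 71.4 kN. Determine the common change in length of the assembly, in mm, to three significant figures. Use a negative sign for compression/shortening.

0.599 mm

A_1 = 589.9 mm².
Equal strain + equilibrium ⇒ each member carries load in proportion to AE: A₁E₁ = 26550000 N, A₂E₂ = 6601000 N, ΣAE = 33150000 N.
δ = PL/ΣAE = 71400·278/33150000 = 0.5988 mm.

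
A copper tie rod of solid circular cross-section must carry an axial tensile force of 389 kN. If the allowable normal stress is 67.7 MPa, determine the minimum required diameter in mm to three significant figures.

85.5 mm

Required area A ≥ P/σ_allow = 389000/67.7 = 5746 mm².
For a solid circular section, d ≥ √(4A/π) = 85.53 mm.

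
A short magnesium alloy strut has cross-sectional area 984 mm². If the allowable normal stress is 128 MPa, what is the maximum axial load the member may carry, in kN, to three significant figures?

126 kN

P_max = σ_allow · A = 128 · 984 = 126000 N = 126 kN.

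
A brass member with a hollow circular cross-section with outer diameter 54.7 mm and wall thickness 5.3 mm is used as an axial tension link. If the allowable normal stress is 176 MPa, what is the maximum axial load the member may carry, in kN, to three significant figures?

A = 822.5 mm².
P_max = σ_allow · A = 176 · 822.5 = 144800 N = 144.8 kN.

145 kN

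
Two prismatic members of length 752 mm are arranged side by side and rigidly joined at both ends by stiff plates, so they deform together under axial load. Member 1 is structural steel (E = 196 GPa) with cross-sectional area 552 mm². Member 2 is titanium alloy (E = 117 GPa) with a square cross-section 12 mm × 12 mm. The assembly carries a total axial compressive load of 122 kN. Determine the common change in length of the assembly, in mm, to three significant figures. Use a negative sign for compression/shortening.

-0.734 mm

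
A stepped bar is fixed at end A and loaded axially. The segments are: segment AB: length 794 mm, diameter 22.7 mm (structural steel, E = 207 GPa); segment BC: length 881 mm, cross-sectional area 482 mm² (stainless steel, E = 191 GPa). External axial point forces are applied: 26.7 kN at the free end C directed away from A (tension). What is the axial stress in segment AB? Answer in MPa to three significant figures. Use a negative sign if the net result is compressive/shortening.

Internal axial forces (sectioning from the free end, tension +): N_BC = 26.7 kN, N_AB = 26.7 kN.
A_AB = 404.7 mm².
σ_AB = N_AB/A_AB = 26700/404.7 = 65.97 MPa.

66.0 MPa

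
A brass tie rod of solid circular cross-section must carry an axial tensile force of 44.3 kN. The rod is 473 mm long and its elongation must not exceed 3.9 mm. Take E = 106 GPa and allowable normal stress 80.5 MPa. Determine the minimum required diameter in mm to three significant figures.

Required area A ≥ P/σ_allow = 44300/80.5 = 550.3 mm².
For a solid circular section, d ≥ √(4A/π) = 26.47 mm.
Elongation limit: A ≥ PL/(Eδ_allow) = 44300·473/(106000·3.9) = 50.69 mm² ⇒ d ≥ 8.033 mm.
The stress limit governs.

26.5 mm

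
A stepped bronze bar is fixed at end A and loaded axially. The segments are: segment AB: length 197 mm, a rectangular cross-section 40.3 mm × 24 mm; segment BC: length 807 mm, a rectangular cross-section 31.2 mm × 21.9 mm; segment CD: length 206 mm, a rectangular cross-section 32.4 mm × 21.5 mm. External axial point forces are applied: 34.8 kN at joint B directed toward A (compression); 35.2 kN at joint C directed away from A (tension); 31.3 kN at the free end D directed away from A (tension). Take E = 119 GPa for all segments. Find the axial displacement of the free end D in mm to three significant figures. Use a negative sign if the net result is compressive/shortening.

0.792 mm

Internal axial forces (sectioning from the free end, tension +): N_CD = 31.3 kN, N_BC = 66.5 kN, N_AB = 31.7 kN.
A_AB = 967.2 mm².
A_BC = 683.3 mm².
A_CD = 696.6 mm².
δ_AB = 31700·197/(967.2·119000) = 0.05426 mm
δ_BC = 66500·807/(683.3·119000) = 0.66 mm
δ_CD = 31300·206/(696.6·119000) = 0.07778 mm
δ = Σδ_i = 0.792 mm.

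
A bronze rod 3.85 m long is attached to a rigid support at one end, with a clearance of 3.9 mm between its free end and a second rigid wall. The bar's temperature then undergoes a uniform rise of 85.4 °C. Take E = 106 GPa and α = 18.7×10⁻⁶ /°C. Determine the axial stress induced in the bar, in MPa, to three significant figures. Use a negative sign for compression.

-61.9 MPa

Free thermal expansion αLΔT = 18.7e-6 · 3850 · 85.4 = 6.148 mm.
The walls engage after the gap closes; constrained expansion = 6.148 − 3.9 = 2.248 mm.
The walls impose strain ε = −(2.248)/3850 = -5.8399e-04; σ = Eε = 106000 · -5.8399e-04 = -61.9 MPa.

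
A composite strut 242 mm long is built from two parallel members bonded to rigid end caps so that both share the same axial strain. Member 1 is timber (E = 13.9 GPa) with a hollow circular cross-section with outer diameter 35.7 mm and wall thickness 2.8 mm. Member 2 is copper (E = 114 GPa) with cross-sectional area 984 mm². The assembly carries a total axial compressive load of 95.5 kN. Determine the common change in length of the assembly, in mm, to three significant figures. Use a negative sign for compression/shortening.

-0.199 mm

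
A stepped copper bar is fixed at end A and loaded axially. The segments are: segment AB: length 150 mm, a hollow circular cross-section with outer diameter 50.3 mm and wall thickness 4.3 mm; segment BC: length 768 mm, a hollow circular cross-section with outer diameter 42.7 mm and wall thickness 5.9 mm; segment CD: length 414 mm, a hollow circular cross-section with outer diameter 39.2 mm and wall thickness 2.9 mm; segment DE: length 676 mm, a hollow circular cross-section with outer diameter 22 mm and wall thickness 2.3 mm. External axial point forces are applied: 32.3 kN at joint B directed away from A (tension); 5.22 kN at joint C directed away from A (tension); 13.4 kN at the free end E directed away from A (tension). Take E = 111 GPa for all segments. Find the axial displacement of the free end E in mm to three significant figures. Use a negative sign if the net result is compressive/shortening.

Internal axial forces (sectioning from the free end, tension +): N_DE = 13.4 kN, N_CD = 13.4 kN, N_BC = 18.62 kN, N_AB = 50.92 kN.
A_AB = 621.4 mm².
A_BC = 682.1 mm².
A_CD = 330.7 mm².
A_DE = 142.3 mm².
δ_AB = 50920·150/(621.4·111000) = 0.1107 mm
δ_BC = 18620·768/(682.1·111000) = 0.1889 mm
δ_CD = 13400·414/(330.7·111000) = 0.1511 mm
δ_DE = 13400·676/(142.3·111000) = 0.5733 mm
δ = Σδ_i = 1.024 mm.

1.02 mm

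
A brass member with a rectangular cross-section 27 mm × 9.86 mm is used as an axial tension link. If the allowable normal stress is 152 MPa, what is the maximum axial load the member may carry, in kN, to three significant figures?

40.5 kN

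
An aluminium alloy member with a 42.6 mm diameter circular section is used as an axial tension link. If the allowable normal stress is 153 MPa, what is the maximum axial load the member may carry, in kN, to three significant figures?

A = 1425 mm².
P_max = σ_allow · A = 153 · 1425 = 218100 N = 218.1 kN.

218 kN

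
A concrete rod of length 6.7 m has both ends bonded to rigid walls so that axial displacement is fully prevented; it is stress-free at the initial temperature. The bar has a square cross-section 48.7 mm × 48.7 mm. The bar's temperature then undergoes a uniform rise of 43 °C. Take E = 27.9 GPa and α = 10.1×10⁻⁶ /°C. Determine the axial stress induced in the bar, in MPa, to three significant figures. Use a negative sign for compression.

-12.1 MPa

Free thermal expansion αLΔT = 10.1e-6 · 6700 · 43 = 2.91 mm.
The walls impose strain ε = −(2.91)/6700 = -4.3430e-04; σ = Eε = 27900 · -4.3430e-04 = -12.12 MPa.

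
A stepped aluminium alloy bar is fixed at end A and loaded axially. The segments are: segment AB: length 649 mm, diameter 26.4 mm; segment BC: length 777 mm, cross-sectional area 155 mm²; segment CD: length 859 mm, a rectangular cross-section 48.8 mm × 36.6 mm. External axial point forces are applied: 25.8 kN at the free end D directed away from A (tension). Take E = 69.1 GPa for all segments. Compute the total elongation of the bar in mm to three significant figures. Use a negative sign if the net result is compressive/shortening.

2.49 mm

Internal axial forces (sectioning from the free end, tension +): N_CD = 25.8 kN, N_BC = 25.8 kN, N_AB = 25.8 kN.
A_AB = 547.4 mm².
A_CD = 1786 mm².
δ_AB = 25800·649/(547.4·69100) = 0.4427 mm
δ_BC = 25800·777/(155·69100) = 1.872 mm
δ_CD = 25800·859/(1786·69100) = 0.1796 mm
δ = Σδ_i = 2.494 mm.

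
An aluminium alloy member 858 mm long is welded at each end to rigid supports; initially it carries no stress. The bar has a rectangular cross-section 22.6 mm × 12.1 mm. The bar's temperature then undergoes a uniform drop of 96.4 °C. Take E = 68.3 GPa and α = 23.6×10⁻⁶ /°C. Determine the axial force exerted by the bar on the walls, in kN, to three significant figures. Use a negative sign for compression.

42.5 kN

Free thermal expansion αLΔT = 23.6e-6 · 858 · -96.4 = -1.952 mm.
The walls impose strain ε = −(-1.952)/858 = 2.2750e-03; σ = Eε = 68300 · 2.2750e-03 = 155.4 MPa.
Wall reaction R = σ·A = 155.4·273.5 = 42490 N = 42.49 kN.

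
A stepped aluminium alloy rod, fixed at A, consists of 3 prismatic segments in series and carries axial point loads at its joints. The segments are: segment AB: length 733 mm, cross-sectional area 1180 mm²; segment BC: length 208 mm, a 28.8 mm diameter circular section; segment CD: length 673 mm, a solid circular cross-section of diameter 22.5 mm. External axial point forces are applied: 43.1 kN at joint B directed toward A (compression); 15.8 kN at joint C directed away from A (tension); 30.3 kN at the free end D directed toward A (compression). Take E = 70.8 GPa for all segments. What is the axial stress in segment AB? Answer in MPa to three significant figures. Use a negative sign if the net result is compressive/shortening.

-48.8 MPa

Internal axial forces (sectioning from the free end, tension +): N_CD = -30.3 kN, N_BC = -14.5 kN, N_AB = -57.6 kN.
σ_AB = N_AB/A_AB = -57600/1180 = -48.81 MPa.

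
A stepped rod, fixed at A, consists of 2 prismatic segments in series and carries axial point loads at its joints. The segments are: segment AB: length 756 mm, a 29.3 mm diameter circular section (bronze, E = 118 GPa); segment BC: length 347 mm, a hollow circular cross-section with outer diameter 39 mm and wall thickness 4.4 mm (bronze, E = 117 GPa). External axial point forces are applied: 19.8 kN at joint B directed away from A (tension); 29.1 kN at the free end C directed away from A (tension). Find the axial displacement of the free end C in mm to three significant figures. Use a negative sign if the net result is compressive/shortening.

0.645 mm

Internal axial forces (sectioning from the free end, tension +): N_BC = 29.1 kN, N_AB = 48.9 kN.
A_AB = 674.3 mm².
A_BC = 478.3 mm².
δ_AB = 48900·756/(674.3·118000) = 0.4646 mm
δ_BC = 29100·347/(478.3·117000) = 0.1805 mm
δ = Σδ_i = 0.6451 mm.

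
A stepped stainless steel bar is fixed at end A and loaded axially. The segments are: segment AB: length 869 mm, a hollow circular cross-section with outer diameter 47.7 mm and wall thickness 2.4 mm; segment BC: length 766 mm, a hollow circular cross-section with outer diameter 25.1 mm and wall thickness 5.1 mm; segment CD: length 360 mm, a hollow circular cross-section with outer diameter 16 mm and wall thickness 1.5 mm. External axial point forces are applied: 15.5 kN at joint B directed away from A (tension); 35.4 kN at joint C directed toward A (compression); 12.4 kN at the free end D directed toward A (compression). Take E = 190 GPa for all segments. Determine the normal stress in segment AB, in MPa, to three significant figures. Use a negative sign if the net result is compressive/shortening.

Internal axial forces (sectioning from the free end, tension +): N_CD = -12.4 kN, N_BC = -47.8 kN, N_AB = -32.3 kN.
A_AB = 341.6 mm².
σ_AB = N_AB/A_AB = -32300/341.6 = -94.57 MPa.

-94.6 MPa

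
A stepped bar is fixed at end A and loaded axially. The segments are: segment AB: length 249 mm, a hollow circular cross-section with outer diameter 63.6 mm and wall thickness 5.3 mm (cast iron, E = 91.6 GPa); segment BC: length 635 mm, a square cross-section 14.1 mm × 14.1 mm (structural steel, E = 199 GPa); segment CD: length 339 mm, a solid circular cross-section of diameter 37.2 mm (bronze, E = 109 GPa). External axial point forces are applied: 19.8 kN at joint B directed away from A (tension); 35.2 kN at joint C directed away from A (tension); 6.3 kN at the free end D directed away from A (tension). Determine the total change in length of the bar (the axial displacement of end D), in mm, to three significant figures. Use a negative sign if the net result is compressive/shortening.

Internal axial forces (sectioning from the free end, tension +): N_CD = 6.3 kN, N_BC = 41.5 kN, N_AB = 61.3 kN.
A_AB = 970.7 mm².
A_BC = 198.8 mm².
A_CD = 1087 mm².
δ_AB = 61300·249/(970.7·91600) = 0.1717 mm
δ_BC = 41500·635/(198.8·199000) = 0.6661 mm
δ_CD = 6300·339/(1087·109000) = 0.01803 mm
δ = Σδ_i = 0.8558 mm.

0.856 mm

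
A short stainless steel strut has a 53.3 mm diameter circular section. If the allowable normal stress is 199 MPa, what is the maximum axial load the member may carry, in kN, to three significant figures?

444 kN

A = 2231 mm².
P_max = σ_allow · A = 199 · 2231 = 444000 N = 444 kN.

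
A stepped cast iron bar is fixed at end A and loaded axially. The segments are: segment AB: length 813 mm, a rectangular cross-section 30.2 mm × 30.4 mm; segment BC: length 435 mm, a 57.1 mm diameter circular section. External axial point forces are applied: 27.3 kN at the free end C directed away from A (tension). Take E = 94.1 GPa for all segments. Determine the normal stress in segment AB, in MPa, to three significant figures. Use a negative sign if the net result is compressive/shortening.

Internal axial forces (sectioning from the free end, tension +): N_BC = 27.3 kN, N_AB = 27.3 kN.
A_AB = 918.1 mm².
σ_AB = N_AB/A_AB = 27300/918.1 = 29.74 MPa.

29.7 MPa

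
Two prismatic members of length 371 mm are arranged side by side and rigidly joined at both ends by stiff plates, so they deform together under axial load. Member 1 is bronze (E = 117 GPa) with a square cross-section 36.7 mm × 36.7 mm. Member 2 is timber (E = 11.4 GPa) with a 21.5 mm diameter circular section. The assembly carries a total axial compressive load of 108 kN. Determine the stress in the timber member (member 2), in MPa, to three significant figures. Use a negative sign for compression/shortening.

A_1 = 1347 mm².
A_2 = 363.1 mm².
Equal strain + equilibrium ⇒ each member carries load in proportion to AE: A₁E₁ = 157600000 N, A₂E₂ = 4139000 N, ΣAE = 161700000 N.
σ₂ = P·E₂/ΣAE = -108000·11400/161700000 = -7.613 MPa.

-7.61 MPa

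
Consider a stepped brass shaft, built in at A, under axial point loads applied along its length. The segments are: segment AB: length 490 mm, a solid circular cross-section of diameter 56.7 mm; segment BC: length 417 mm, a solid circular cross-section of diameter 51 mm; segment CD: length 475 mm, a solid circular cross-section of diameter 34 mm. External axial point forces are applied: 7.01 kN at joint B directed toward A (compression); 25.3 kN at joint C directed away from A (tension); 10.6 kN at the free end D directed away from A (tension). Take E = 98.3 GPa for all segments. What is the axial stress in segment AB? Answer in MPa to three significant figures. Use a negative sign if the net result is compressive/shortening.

11.4 MPa

Internal axial forces (sectioning from the free end, tension +): N_CD = 10.6 kN, N_BC = 35.9 kN, N_AB = 28.89 kN.
A_AB = 2525 mm².
σ_AB = N_AB/A_AB = 28890/2525 = 11.44 MPa.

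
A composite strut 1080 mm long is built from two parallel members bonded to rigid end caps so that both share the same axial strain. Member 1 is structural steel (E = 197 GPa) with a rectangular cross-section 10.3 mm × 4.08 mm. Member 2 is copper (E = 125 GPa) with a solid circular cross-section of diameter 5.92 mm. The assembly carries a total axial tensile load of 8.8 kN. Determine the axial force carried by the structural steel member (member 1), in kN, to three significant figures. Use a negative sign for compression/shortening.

6.22 kN

A_1 = 42.02 mm².
A_2 = 27.53 mm².
Equal strain + equilibrium ⇒ each member carries load in proportion to AE: A₁E₁ = 8279000 N, A₂E₂ = 3441000 N, ΣAE = 11720000 N.
F₁ = P·A₁E₁/ΣAE = 8800·8279000/11720000 = 6216 N.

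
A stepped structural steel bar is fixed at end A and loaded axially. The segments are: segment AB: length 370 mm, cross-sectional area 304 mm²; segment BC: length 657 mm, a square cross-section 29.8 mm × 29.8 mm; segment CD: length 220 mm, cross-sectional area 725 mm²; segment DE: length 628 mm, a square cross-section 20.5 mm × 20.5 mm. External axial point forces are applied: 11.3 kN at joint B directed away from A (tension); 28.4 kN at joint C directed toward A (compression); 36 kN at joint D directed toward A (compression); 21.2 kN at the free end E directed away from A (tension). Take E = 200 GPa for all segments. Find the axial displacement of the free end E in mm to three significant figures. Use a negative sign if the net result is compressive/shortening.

Internal axial forces (sectioning from the free end, tension +): N_DE = 21.2 kN, N_CD = -14.8 kN, N_BC = -43.2 kN, N_AB = -31.9 kN.
A_BC = 888 mm².
A_DE = 420.2 mm².
δ_AB = -31900·370/(304·200000) = -0.1941 mm
δ_BC = -43200·657/(888·200000) = -0.1598 mm
δ_CD = -14800·220/(725·200000) = -0.02246 mm
δ_DE = 21200·628/(420.2·200000) = 0.1584 mm
δ = Σδ_i = -0.218 mm.

-0.218 mm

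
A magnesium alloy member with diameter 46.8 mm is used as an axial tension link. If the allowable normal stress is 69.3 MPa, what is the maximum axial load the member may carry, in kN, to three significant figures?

A = 1720 mm².
P_max = σ_allow · A = 69.3 · 1720 = 119200 N = 119.2 kN.

119 kN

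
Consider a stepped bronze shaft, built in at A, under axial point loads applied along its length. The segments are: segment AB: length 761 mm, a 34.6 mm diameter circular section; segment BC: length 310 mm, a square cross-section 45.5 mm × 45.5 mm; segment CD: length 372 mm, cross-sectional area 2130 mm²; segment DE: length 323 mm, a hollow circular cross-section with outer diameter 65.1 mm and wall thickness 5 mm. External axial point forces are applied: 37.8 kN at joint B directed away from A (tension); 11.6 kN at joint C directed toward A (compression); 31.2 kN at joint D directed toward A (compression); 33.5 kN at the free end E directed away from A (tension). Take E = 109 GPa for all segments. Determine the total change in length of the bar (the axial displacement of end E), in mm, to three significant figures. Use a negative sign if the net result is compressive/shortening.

0.308 mm

Internal axial forces (sectioning from the free end, tension +): N_DE = 33.5 kN, N_CD = 2.3 kN, N_BC = -9.3 kN, N_AB = 28.5 kN.
A_AB = 940.2 mm².
A_BC = 2070 mm².
A_DE = 944 mm².
δ_AB = 28500·761/(940.2·109000) = 0.2116 mm
δ_BC = -9300·310/(2070·109000) = -0.01278 mm
δ_CD = 2300·372/(2130·109000) = 0.003685 mm
δ_DE = 33500·323/(944·109000) = 0.1052 mm
δ = Σδ_i = 0.3077 mm.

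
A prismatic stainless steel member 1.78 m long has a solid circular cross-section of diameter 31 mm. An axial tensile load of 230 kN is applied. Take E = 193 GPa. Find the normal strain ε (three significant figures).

A = 754.8 mm².
σ = N/A = 304.7 MPa; ε = σ/E = 304.7/193000 = 1.579e-03.

0.00158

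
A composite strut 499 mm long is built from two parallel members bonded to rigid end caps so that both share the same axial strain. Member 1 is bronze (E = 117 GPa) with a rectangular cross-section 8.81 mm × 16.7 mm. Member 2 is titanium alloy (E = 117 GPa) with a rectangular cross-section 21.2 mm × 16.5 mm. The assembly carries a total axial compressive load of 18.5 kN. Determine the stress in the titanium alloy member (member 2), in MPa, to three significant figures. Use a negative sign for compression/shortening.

A_1 = 147.1 mm².
A_2 = 349.8 mm².
Equal strain + equilibrium ⇒ each member carries load in proportion to AE: A₁E₁ = 17210000 N, A₂E₂ = 40930000 N, ΣAE = 58140000 N.
σ₂ = P·E₂/ΣAE = -18500·117000/58140000 = -37.23 MPa.

-37.2 MPa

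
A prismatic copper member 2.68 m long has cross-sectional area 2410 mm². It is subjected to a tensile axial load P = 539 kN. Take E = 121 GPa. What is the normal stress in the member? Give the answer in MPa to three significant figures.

224 MPa

σ = N/A = 539000/2410 = 223.7 MPa.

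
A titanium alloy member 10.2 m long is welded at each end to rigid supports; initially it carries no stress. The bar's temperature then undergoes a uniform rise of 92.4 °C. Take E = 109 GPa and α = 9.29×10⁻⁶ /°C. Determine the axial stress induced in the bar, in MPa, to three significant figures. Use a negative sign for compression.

-93.6 MPa

Free thermal expansion αLΔT = 9.29e-6 · 10200 · 92.4 = 8.756 mm.
The walls impose strain ε = −(8.756)/10200 = -8.5840e-04; σ = Eε = 109000 · -8.5840e-04 = -93.57 MPa.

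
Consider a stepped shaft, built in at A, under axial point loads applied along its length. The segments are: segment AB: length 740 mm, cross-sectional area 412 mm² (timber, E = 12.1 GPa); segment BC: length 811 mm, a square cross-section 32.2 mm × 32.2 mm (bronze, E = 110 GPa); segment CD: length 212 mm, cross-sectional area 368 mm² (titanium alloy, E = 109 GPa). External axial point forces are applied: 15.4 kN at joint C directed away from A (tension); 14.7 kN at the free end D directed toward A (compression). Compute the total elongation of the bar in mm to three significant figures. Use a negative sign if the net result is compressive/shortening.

0.0312 mm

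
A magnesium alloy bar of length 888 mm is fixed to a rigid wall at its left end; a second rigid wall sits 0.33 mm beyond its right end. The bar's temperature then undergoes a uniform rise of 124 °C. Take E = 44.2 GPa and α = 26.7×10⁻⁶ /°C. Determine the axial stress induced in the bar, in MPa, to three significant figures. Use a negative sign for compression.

Free thermal expansion αLΔT = 26.7e-6 · 888 · 124 = 2.94 mm.
The walls engage after the gap closes; constrained expansion = 2.94 − 0.33 = 2.61 mm.
The walls impose strain ε = −(2.61)/888 = -2.9392e-03; σ = Eε = 44200 · -2.9392e-03 = -129.9 MPa.

-130 MPa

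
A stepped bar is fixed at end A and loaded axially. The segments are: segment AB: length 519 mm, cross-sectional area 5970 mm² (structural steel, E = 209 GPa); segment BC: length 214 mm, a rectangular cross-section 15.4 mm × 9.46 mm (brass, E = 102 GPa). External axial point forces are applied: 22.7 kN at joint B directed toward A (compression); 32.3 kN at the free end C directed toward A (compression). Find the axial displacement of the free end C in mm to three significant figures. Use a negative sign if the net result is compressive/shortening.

-0.488 mm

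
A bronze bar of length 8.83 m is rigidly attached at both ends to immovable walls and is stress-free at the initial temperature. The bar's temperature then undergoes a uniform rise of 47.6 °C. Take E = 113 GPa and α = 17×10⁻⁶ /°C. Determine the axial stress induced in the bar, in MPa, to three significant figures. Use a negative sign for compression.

-91.4 MPa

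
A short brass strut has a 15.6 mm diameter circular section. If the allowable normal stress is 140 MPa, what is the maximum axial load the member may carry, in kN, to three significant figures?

A = 191.1 mm².
P_max = σ_allow · A = 140 · 191.1 = 26760 N = 26.76 kN.

26.8 kN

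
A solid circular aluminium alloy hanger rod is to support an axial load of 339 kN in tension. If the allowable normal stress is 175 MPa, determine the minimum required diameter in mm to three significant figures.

49.7 mm

Required area A ≥ P/σ_allow = 339000/175 = 1937 mm².
For a solid circular section, d ≥ √(4A/π) = 49.66 mm.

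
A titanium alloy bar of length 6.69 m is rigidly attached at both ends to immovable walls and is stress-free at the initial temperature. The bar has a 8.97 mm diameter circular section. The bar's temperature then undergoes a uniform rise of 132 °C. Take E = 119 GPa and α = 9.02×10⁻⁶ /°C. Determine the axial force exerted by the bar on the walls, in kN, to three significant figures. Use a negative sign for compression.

Free thermal expansion αLΔT = 9.02e-6 · 6690 · 132 = 7.965 mm.
The walls impose strain ε = −(7.965)/6690 = -1.1906e-03; σ = Eε = 119000 · -1.1906e-03 = -141.7 MPa.
Wall reaction R = σ·A = -141.7·63.19 = -8954 N = -8.954 kN.

-8.95 kN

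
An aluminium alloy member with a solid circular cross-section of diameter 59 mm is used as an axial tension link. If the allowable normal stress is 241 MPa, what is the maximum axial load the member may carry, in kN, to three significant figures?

659 kN

A = 2734 mm².
P_max = σ_allow · A = 241 · 2734 = 658900 N = 658.9 kN.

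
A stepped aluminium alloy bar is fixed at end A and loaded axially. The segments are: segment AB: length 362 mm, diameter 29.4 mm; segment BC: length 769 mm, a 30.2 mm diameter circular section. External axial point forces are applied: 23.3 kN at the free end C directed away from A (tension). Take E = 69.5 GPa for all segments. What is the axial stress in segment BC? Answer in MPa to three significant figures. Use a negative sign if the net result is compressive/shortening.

Internal axial forces (sectioning from the free end, tension +): N_BC = 23.3 kN, N_AB = 23.3 kN.
A_BC = 716.3 mm².
σ_BC = N_BC/A_BC = 23300/716.3 = 32.53 MPa.

32.5 MPa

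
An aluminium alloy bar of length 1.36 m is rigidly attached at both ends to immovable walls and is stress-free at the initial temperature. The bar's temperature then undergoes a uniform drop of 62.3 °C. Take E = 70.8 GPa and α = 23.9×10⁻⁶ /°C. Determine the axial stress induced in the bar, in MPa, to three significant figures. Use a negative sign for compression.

Free thermal expansion αLΔT = 23.9e-6 · 1360 · -62.3 = -2.025 mm.
The walls impose strain ε = −(-2.025)/1360 = 1.4890e-03; σ = Eε = 70800 · 1.4890e-03 = 105.4 MPa.

105 MPa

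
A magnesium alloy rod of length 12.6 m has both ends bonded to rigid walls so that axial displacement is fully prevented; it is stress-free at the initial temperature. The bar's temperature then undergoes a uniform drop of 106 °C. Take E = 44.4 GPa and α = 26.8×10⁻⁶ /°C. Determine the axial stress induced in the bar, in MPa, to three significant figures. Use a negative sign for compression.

126 MPa

Free thermal expansion αLΔT = 26.8e-6 · 12600 · -106 = -35.79 mm.
The walls impose strain ε = −(-35.79)/12600 = 2.8408e-03; σ = Eε = 44400 · 2.8408e-03 = 126.1 MPa.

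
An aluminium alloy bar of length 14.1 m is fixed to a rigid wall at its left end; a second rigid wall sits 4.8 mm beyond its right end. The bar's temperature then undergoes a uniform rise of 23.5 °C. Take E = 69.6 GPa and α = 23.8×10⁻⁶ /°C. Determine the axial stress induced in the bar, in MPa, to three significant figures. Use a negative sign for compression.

Free thermal expansion αLΔT = 23.8e-6 · 14100 · 23.5 = 7.886 mm.
The walls engage after the gap closes; constrained expansion = 7.886 − 4.8 = 3.086 mm.
The walls impose strain ε = −(3.086)/14100 = -2.1887e-04; σ = Eε = 69600 · -2.1887e-04 = -15.23 MPa.

-15.2 MPa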